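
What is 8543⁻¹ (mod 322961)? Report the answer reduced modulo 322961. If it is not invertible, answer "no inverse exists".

313888

Apply the Euclidean algorithm to 322961 and 8543:
322961 = 37·8543 + 6870
8543 = 1·6870 + 1673
6870 = 4·1673 + 178
1673 = 9·178 + 71
178 = 2·71 + 36
71 = 1·36 + 35
36 = 1·35 + 1
35 = 35·1 + 0
Since gcd(8543, 322961) = 1, back-substitute to write 1 as a combination:
1 = 36 − 35
1 = −71 + 2·36
1 = 2·178 − 5·71
1 = −5·1673 + 47·178
1 = 47·6870 − 193·1673
1 = −193·8543 + 240·6870
1 = 240·322961 − 9073·8543
Hence 8543⁻¹ ≡ -9073 ≡ 313888 (mod 322961).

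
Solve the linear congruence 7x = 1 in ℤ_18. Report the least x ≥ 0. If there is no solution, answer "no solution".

First find gcd(7, 18):
18 = 2×7 + 4
7 = 1×4 + 3
4 = 1×3 + 1
3 = 3×1 + 0
gcd = 1, so a unique solution mod 18 exists.
Back-substitute for the Bézout coefficients:
1 = 4 − 3
1 = −7 + 2·4
1 = 2·18 − 5·7
So 7·(-5) ≡ 1 (mod 18), giving 7⁻¹ ≡ 13.
x ≡ 7⁻¹·1 ≡ 13·1 ≡ 13 (mod 18).

13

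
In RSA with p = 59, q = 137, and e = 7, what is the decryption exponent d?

φ(n) = (p−1)(q−1) = 58·136 = 7888.
Need d with 7·d ≡ 1 (mod 7888). Apply the extended Euclidean algorithm:
7888 = 1126×7 + 6
7 = 1×6 + 1
6 = 6×1 + 0
Back-substitute:
1 = 7 − 6
1 = −7888 + 1127·7
So 7·1127 ≡ 1 (mod 7888), hence d = 1127.

1127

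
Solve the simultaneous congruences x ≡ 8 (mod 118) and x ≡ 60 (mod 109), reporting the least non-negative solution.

Write x = 8 + 118·k. Then 118·k ≡ 60 − 8 ≡ 52 (mod 109).
Need 118⁻¹ mod 109. Extended Euclid on (109, 9):
109 = 12·9 + 1
9 = 9·1 + 0
Back-substitute:
1 = 109 − 12·9
118⁻¹ ≡ 97 (mod 109), so k ≡ 97·52 ≡ 30 (mod 109).
x = 8 + 118·30 = 3548.

3548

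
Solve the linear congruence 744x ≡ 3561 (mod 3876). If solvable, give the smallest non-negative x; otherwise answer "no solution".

gcd(744, 3876):
3876 = 5*744 + 156
744 = 4*156 + 120
156 = 1*120 + 36
120 = 3*36 + 12
36 = 3*12 + 0
gcd = 12, but 12 ∤ 3561, so the congruence has no solution.

no solution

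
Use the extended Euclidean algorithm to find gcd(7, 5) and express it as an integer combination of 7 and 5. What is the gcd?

1

Apply Euclid's algorithm to 7 and 5:
7 = 1×5 + 2
5 = 2×2 + 1
2 = 2×1 + 0
gcd(7, 5) = 1.
Working backward:
1 = 5 − 2·2
1 = −2·7 + 3·5
So 1 = (-2)·7 + (3)·5.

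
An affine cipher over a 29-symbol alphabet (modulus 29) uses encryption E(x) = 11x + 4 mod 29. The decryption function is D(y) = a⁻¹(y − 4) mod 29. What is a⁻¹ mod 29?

8

Apply the Euclidean algorithm to 29 and 11:
29 = 2*11 + 7
11 = 1*7 + 4
7 = 1*4 + 3
4 = 1*3 + 1
3 = 3*1 + 0
The gcd is 1. Working backward:
1 = 4 − 3
1 = −7 + 2·4
1 = 2·11 − 3·7
1 = −3·29 + 8·11
So 11·8 ≡ 1 (mod 29).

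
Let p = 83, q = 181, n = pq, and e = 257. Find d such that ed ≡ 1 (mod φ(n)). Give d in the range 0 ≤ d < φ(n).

φ(n) = (p−1)(q−1) = 82·180 = 14760.
Need d with 257·d ≡ 1 (mod 14760). Apply the extended Euclidean algorithm:
14760 = 57*257 + 111
257 = 2*111 + 35
111 = 3*35 + 6
35 = 5*6 + 5
6 = 1*5 + 1
5 = 5*1 + 0
Back-substitute:
1 = 6 − 5
1 = −35 + 6·6
1 = 6·111 − 19·35
1 = −19·257 + 44·111
1 = 44·14760 − 2527·257
So 257·(-2527) ≡ 1 (mod 14760), hence d ≡ -2527 ≡ 12233 (mod 14760).

12233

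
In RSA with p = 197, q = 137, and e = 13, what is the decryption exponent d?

4101

φ(n) = (p−1)(q−1) = 196·136 = 26656.
Need d with 13·d ≡ 1 (mod 26656). Apply the extended Euclidean algorithm:
26656 = 2050×13 + 6
13 = 2×6 + 1
6 = 6×1 + 0
Back-substitute:
1 = 13 − 2·6
1 = −2·26656 + 4101·13
So 13·4101 ≡ 1 (mod 26656), hence d = 4101.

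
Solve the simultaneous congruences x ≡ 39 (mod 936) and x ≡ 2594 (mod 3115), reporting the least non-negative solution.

Write x = 39 + 936·k. Then 936·k ≡ 2594 − 39 ≡ 2555 (mod 3115).
Need 936⁻¹ mod 3115. Extended Euclid on (3115, 936):
3115 = 3·936 + 307
936 = 3·307 + 15
307 = 20·15 + 7
15 = 2·7 + 1
7 = 7·1 + 0
Back-substitute:
1 = 15 − 2·7
1 = −2·307 + 41·15
1 = 41·936 − 125·307
1 = −125·3115 + 416·936
936⁻¹ ≡ 416 (mod 3115), so k ≡ 416·2555 ≡ 665 (mod 3115).
x = 39 + 936·665 = 622479.

622479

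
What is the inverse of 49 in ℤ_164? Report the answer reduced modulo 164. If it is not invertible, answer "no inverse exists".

77

Apply the Euclidean algorithm to 164 and 49:
164 = 3×49 + 17
49 = 2×17 + 15
17 = 1×15 + 2
15 = 7×2 + 1
2 = 2×1 + 0
Since gcd(49, 164) = 1, back-substitute to write 1 as a combination:
1 = 15 − 7·2
1 = −7·17 + 8·15
1 = 8·49 − 23·17
1 = −23·164 + 77·49
So 49·77 ≡ 1 (mod 164).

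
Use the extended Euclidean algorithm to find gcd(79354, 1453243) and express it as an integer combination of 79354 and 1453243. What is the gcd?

11

Euclidean algorithm:
1453243 = 18*79354 + 24871
79354 = 3*24871 + 4741
24871 = 5*4741 + 1166
4741 = 4*1166 + 77
1166 = 15*77 + 11
77 = 7*11 + 0
gcd(79354, 1453243) = 11.
Express as a combination:
11 = 1166 − 15·77
11 = −15·4741 + 61·1166
11 = 61·24871 − 320·4741
11 = −320·79354 + 1021·24871
11 = 1021·1453243 − 18698·79354
So 11 = (1021)·1453243 + (-18698)·79354.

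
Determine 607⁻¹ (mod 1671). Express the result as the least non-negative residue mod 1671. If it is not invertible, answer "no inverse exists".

gcd(1671, 607) by repeated division:
1671 = 2×607 + 457
607 = 1×457 + 150
457 = 3×150 + 7
150 = 21×7 + 3
7 = 2×3 + 1
3 = 3×1 + 0
The gcd is 1. Working backward:
1 = 7 − 2·3
1 = −2·150 + 43·7
1 = 43·457 − 131·150
1 = −131·607 + 174·457
1 = 174·1671 − 479·607
Thus 607·(-479) ≡ 1 (mod 1671); reducing, -479 mod 1671 = 1192.

1192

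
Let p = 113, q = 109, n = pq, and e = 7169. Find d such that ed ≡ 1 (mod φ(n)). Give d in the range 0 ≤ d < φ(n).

φ(n) = (p−1)(q−1) = 112·108 = 12096.
Need d with 7169·d ≡ 1 (mod 12096). Apply the extended Euclidean algorithm:
12096 = 1*7169 + 4927
7169 = 1*4927 + 2242
4927 = 2*2242 + 443
2242 = 5*443 + 27
443 = 16*27 + 11
27 = 2*11 + 5
11 = 2*5 + 1
5 = 5*1 + 0
Back-substitute:
1 = 11 − 2·5
1 = −2·27 + 5·11
1 = 5·443 − 82·27
1 = −82·2242 + 415·443
1 = 415·4927 − 912·2242
1 = −912·7169 + 1327·4927
1 = 1327·12096 − 2239·7169
So 7169·(-2239) ≡ 1 (mod 12096), hence d ≡ -2239 ≡ 9857 (mod 12096).

9857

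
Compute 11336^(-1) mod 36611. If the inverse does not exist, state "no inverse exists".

Extended Euclidean algorithm:
36611 = 3·11336 + 2603
11336 = 4·2603 + 924
2603 = 2·924 + 755
924 = 1·755 + 169
755 = 4·169 + 79
169 = 2·79 + 11
79 = 7·11 + 2
11 = 5·2 + 1
2 = 2·1 + 0
Since gcd(11336, 36611) = 1, back-substitute to write 1 as a combination:
1 = 11 − 5·2
1 = −5·79 + 36·11
1 = 36·169 − 77·79
1 = −77·755 + 344·169
1 = 344·924 − 421·755
1 = −421·2603 + 1186·924
1 = 1186·11336 − 5165·2603
1 = −5165·36611 + 16681·11336
So 11336·16681 ≡ 1 (mod 36611).

16681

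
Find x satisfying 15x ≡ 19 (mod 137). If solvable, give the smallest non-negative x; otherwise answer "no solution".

First find gcd(15, 137):
137 = 9×15 + 2
15 = 7×2 + 1
2 = 2×1 + 0
gcd = 1, so a unique solution mod 137 exists.
Back-substitute for the Bézout coefficients:
1 = 15 − 7·2
1 = −7·137 + 64·15
So 15·(64) ≡ 1 (mod 137), giving 15⁻¹ ≡ 64.
x ≡ 15⁻¹·19 ≡ 64·19 ≡ 120 (mod 137).

120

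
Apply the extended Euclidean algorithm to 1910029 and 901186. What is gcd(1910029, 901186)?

11

Euclidean algorithm:
1910029 = 2*901186 + 107657
901186 = 8*107657 + 39930
107657 = 2*39930 + 27797
39930 = 1*27797 + 12133
27797 = 2*12133 + 3531
12133 = 3*3531 + 1540
3531 = 2*1540 + 451
1540 = 3*451 + 187
451 = 2*187 + 77
187 = 2*77 + 33
77 = 2*33 + 11
33 = 3*11 + 0
gcd(1910029, 901186) = 11.
Back-substituting:
11 = 77 − 2·33
11 = −2·187 + 5·77
11 = 5·451 − 12·187
11 = −12·1540 + 41·451
11 = 41·3531 − 94·1540
11 = −94·12133 + 323·3531
11 = 323·27797 − 740·12133
11 = −740·39930 + 1063·27797
11 = 1063·107657 − 2866·39930
11 = −2866·901186 + 23991·107657
11 = 23991·1910029 − 50848·901186
So 11 = (23991)·1910029 + (-50848)·901186.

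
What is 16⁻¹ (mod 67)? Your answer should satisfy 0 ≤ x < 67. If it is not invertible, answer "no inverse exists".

gcd(67, 16) by repeated division:
67 = 4×16 + 3
16 = 5×3 + 1
3 = 3×1 + 0
Since gcd(16, 67) = 1, back-substitute to write 1 as a combination:
1 = 16 − 5·3
1 = −5·67 + 21·16
So 16·21 ≡ 1 (mod 67).

21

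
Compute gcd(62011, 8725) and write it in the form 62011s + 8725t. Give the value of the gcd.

Repeated division:
62011 = 7·8725 + 936
8725 = 9·936 + 301
936 = 3·301 + 33
301 = 9·33 + 4
33 = 8·4 + 1
4 = 4·1 + 0
gcd(62011, 8725) = 1.
Back-substituting:
1 = 33 − 8·4
1 = −8·301 + 73·33
1 = 73·936 − 227·301
1 = −227·8725 + 2116·936
1 = 2116·62011 − 15039·8725
So 1 = (2116)·62011 + (-15039)·8725.

1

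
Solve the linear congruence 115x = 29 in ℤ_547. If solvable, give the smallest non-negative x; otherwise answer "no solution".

First find gcd(115, 547):
547 = 4*115 + 87
115 = 1*87 + 28
87 = 3*28 + 3
28 = 9*3 + 1
3 = 3*1 + 0
gcd = 1, so a unique solution mod 547 exists.
Back-substitute for the Bézout coefficients:
1 = 28 − 9·3
1 = −9·87 + 28·28
1 = 28·115 − 37·87
1 = −37·547 + 176·115
So 115·(176) ≡ 1 (mod 547), giving 115⁻¹ ≡ 176.
x ≡ 115⁻¹·29 ≡ 176·29 ≡ 181 (mod 547).

181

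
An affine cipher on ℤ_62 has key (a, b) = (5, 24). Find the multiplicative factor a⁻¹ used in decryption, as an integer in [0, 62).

25

Extended Euclidean algorithm:
62 = 12*5 + 2
5 = 2*2 + 1
2 = 2*1 + 0
Since gcd(5, 62) = 1, back-substitute to write 1 as a combination:
1 = 5 − 2·2
1 = −2·62 + 25·5
So 5·25 ≡ 1 (mod 62).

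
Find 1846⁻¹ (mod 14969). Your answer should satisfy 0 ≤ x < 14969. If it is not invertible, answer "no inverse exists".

12139

Extended Euclidean algorithm:
14969 = 8×1846 + 201
1846 = 9×201 + 37
201 = 5×37 + 16
37 = 2×16 + 5
16 = 3×5 + 1
5 = 5×1 + 0
gcd = 1, so the inverse exists. Back-substitute:
1 = 16 − 3·5
1 = −3·37 + 7·16
1 = 7·201 − 38·37
1 = −38·1846 + 349·201
1 = 349·14969 − 2830·1846
So 1846·(-2830) ≡ 1 (mod 14969), and -2830 ≡ 12139 (mod 14969).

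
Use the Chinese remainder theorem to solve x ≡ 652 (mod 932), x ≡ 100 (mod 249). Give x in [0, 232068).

Write x = 652 + 932·k. Then 932·k ≡ 100 − 652 ≡ 195 (mod 249).
Need 932⁻¹ mod 249. Extended Euclid on (249, 185):
249 = 1*185 + 64
185 = 2*64 + 57
64 = 1*57 + 7
57 = 8*7 + 1
7 = 7*1 + 0
Back-substitute:
1 = 57 − 8·7
1 = −8·64 + 9·57
1 = 9·185 − 26·64
1 = −26·249 + 35·185
932⁻¹ ≡ 35 (mod 249), so k ≡ 35·195 ≡ 102 (mod 249).
x = 652 + 932·102 = 95716.

95716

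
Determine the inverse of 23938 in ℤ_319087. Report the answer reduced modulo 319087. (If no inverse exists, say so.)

49280

Apply the Euclidean algorithm to 319087 and 23938:
319087 = 13*23938 + 7893
23938 = 3*7893 + 259
7893 = 30*259 + 123
259 = 2*123 + 13
123 = 9*13 + 6
13 = 2*6 + 1
6 = 6*1 + 0
gcd = 1, so the inverse exists. Back-substitute:
1 = 13 − 2·6
1 = −2·123 + 19·13
1 = 19·259 − 40·123
1 = −40·7893 + 1219·259
1 = 1219·23938 − 3697·7893
1 = −3697·319087 + 49280·23938
So 23938·49280 ≡ 1 (mod 319087).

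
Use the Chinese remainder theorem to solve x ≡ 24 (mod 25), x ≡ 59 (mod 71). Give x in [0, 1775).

1124

Write x = 24 + 25·k. Then 25·k ≡ 59 − 24 ≡ 35 (mod 71).
Need 25⁻¹ mod 71. Extended Euclid on (71, 25):
71 = 2*25 + 21
25 = 1*21 + 4
21 = 5*4 + 1
4 = 4*1 + 0
Back-substitute:
1 = 21 − 5·4
1 = −5·25 + 6·21
1 = 6·71 − 17·25
25⁻¹ ≡ 54 (mod 71), so k ≡ 54·35 ≡ 44 (mod 71).
x = 24 + 25·44 = 1124.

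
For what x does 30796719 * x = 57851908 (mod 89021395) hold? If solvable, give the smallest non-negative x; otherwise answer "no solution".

81603477

First find gcd(30796719, 89021395):
89021395 = 2·30796719 + 27427957
30796719 = 1·27427957 + 3368762
27427957 = 8·3368762 + 477861
3368762 = 7·477861 + 23735
477861 = 20·23735 + 3161
23735 = 7·3161 + 1608
3161 = 1·1608 + 1553
1608 = 1·1553 + 55
1553 = 28·55 + 13
55 = 4·13 + 3
13 = 4·3 + 1
3 = 3·1 + 0
gcd = 1, so a unique solution mod 89021395 exists.
Back-substitute for the Bézout coefficients:
1 = 13 − 4·3
1 = −4·55 + 17·13
1 = 17·1553 − 480·55
1 = −480·1608 + 497·1553
1 = 497·3161 − 977·1608
1 = −977·23735 + 7336·3161
1 = 7336·477861 − 147697·23735
1 = −147697·3368762 + 1041215·477861
1 = 1041215·27427957 − 8477417·3368762
1 = −8477417·30796719 + 9518632·27427957
1 = 9518632·89021395 − 27514681·30796719
So 30796719·(-27514681) ≡ 1 (mod 89021395), giving 30796719⁻¹ ≡ 61506714.
x ≡ 30796719⁻¹·57851908 ≡ 61506714·57851908 ≡ 81603477 (mod 89021395).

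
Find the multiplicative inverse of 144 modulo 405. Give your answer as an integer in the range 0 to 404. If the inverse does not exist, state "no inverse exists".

no inverse exists

Compute gcd(144, 405):
405 = 2×144 + 117
144 = 1×117 + 27
117 = 4×27 + 9
27 = 3×9 + 0
Since gcd = 9 > 1, 144 is not a unit mod 405.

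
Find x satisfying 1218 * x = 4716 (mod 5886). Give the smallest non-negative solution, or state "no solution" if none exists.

231

First find gcd(1218, 5886):
5886 = 4×1218 + 1014
1218 = 1×1014 + 204
1014 = 4×204 + 198
204 = 1×198 + 6
198 = 33×6 + 0
gcd = 6 and 6 | 4716, so solutions exist. Divide through by 6: 203x ≡ 786 (mod 981).
Now find 203⁻¹ mod 981:
981 = 4*203 + 169
203 = 1*169 + 34
169 = 4*34 + 33
34 = 1*33 + 1
33 = 33*1 + 0
Back-substitute:
1 = 34 − 33
1 = −169 + 5·34
1 = 5·203 − 6·169
1 = −6·981 + 29·203
So 203⁻¹ ≡ 29 (mod 981).
Then x ≡ 29·786 ≡ 231 (mod 981); the smallest non-negative solution is x = 231.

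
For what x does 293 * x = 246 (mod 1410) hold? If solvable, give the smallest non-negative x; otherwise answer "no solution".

First find gcd(293, 1410):
1410 = 4×293 + 238
293 = 1×238 + 55
238 = 4×55 + 18
55 = 3×18 + 1
18 = 18×1 + 0
gcd = 1, so a unique solution mod 1410 exists.
Back-substitute for the Bézout coefficients:
1 = 55 − 3·18
1 = −3·238 + 13·55
1 = 13·293 − 16·238
1 = −16·1410 + 77·293
So 293·(77) ≡ 1 (mod 1410), giving 293⁻¹ ≡ 77.
x ≡ 293⁻¹·246 ≡ 77·246 ≡ 612 (mod 1410).

612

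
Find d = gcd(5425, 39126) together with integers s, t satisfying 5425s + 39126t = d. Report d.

Repeated division:
39126 = 7×5425 + 1151
5425 = 4×1151 + 821
1151 = 1×821 + 330
821 = 2×330 + 161
330 = 2×161 + 8
161 = 20×8 + 1
8 = 8×1 + 0
gcd(5425, 39126) = 1.
Working backward:
1 = 161 − 20·8
1 = −20·330 + 41·161
1 = 41·821 − 102·330
1 = −102·1151 + 143·821
1 = 143·5425 − 674·1151
1 = −674·39126 + 4861·5425
So 1 = (-674)·39126 + (4861)·5425.

1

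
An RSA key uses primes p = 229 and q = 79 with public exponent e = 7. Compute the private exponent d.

12703

φ(n) = (p−1)(q−1) = 228·78 = 17784.
Need d with 7·d ≡ 1 (mod 17784). Apply the extended Euclidean algorithm:
17784 = 2540*7 + 4
7 = 1*4 + 3
4 = 1*3 + 1
3 = 3*1 + 0
Back-substitute:
1 = 4 − 3
1 = −7 + 2·4
1 = 2·17784 − 5081·7
So 7·(-5081) ≡ 1 (mod 17784), hence d ≡ -5081 ≡ 12703 (mod 17784).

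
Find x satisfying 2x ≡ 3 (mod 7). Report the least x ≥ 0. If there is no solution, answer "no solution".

5

First find gcd(2, 7):
7 = 3×2 + 1
2 = 2×1 + 0
gcd = 1, so a unique solution mod 7 exists.
Back-substitute for the Bézout coefficients:
1 = 7 − 3·2
So 2·(-3) ≡ 1 (mod 7), giving 2⁻¹ ≡ 4.
x ≡ 2⁻¹·3 ≡ 4·3 ≡ 5 (mod 7).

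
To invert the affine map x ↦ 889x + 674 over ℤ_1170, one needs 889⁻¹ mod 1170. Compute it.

gcd(1170, 889) by repeated division:
1170 = 1*889 + 281
889 = 3*281 + 46
281 = 6*46 + 5
46 = 9*5 + 1
5 = 5*1 + 0
Since gcd(889, 1170) = 1, back-substitute to write 1 as a combination:
1 = 46 − 9·5
1 = −9·281 + 55·46
1 = 55·889 − 174·281
1 = −174·1170 + 229·889
So 889·229 ≡ 1 (mod 1170).

229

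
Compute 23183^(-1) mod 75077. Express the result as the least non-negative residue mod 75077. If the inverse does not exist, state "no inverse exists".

9113

Extended Euclidean algorithm:
75077 = 3*23183 + 5528
23183 = 4*5528 + 1071
5528 = 5*1071 + 173
1071 = 6*173 + 33
173 = 5*33 + 8
33 = 4*8 + 1
8 = 8*1 + 0
gcd = 1, so the inverse exists. Back-substitute:
1 = 33 − 4·8
1 = −4·173 + 21·33
1 = 21·1071 − 130·173
1 = −130·5528 + 671·1071
1 = 671·23183 − 2814·5528
1 = −2814·75077 + 9113·23183
So 23183·9113 ≡ 1 (mod 75077).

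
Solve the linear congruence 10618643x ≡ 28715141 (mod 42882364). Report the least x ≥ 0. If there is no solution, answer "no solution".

5162423

First find gcd(10618643, 42882364):
42882364 = 4*10618643 + 407792
10618643 = 26*407792 + 16051
407792 = 25*16051 + 6517
16051 = 2*6517 + 3017
6517 = 2*3017 + 483
3017 = 6*483 + 119
483 = 4*119 + 7
119 = 17*7 + 0
gcd = 7 and 7 | 28715141, so solutions exist. Divide through by 7: 1516949x ≡ 4102163 (mod 6126052).
Now find 1516949⁻¹ mod 6126052:
6126052 = 4*1516949 + 58256
1516949 = 26*58256 + 2293
58256 = 25*2293 + 931
2293 = 2*931 + 431
931 = 2*431 + 69
431 = 6*69 + 17
69 = 4*17 + 1
17 = 17*1 + 0
Back-substitute:
1 = 69 − 4·17
1 = −4·431 + 25·69
1 = 25·931 − 54·431
1 = −54·2293 + 133·931
1 = 133·58256 − 3379·2293
1 = −3379·1516949 + 87987·58256
1 = 87987·6126052 − 355327·1516949
So 1516949·(-355327) ≡ 1 (mod 6126052), i.e. 1516949⁻¹ ≡ 5770725.
Then x ≡ 5770725·4102163 ≡ 5162423 (mod 6126052); the smallest non-negative solution is x = 5162423.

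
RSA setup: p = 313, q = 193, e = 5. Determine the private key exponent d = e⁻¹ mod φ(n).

11981

φ(n) = (p−1)(q−1) = 312·192 = 59904.
Need d with 5·d ≡ 1 (mod 59904). Apply the extended Euclidean algorithm:
59904 = 11980*5 + 4
5 = 1*4 + 1
4 = 4*1 + 0
Back-substitute:
1 = 5 − 4
1 = −59904 + 11981·5
So 5·11981 ≡ 1 (mod 59904), hence d = 11981.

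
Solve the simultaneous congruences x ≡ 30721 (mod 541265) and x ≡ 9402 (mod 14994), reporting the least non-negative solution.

Write x = 30721 + 541265·k. Then 541265·k ≡ 9402 − 30721 ≡ 8669 (mod 14994).
Need 541265⁻¹ mod 14994. Extended Euclid on (14994, 1481):
14994 = 10×1481 + 184
1481 = 8×184 + 9
184 = 20×9 + 4
9 = 2×4 + 1
4 = 4×1 + 0
Back-substitute:
1 = 9 − 2·4
1 = −2·184 + 41·9
1 = 41·1481 − 330·184
1 = −330·14994 + 3341·1481
541265⁻¹ ≡ 3341 (mod 14994), so k ≡ 3341·8669 ≡ 9715 (mod 14994).
x = 30721 + 541265·9715 = 5258420196.

5258420196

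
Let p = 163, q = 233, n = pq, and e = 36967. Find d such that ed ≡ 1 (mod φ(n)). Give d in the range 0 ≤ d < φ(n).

φ(n) = (p−1)(q−1) = 162·232 = 37584.
Need d with 36967·d ≡ 1 (mod 37584). Apply the extended Euclidean algorithm:
37584 = 1·36967 + 617
36967 = 59·617 + 564
617 = 1·564 + 53
564 = 10·53 + 34
53 = 1·34 + 19
34 = 1·19 + 15
19 = 1·15 + 4
15 = 3·4 + 3
4 = 1·3 + 1
3 = 3·1 + 0
Back-substitute:
1 = 4 − 3
1 = −15 + 4·4
1 = 4·19 − 5·15
1 = −5·34 + 9·19
1 = 9·53 − 14·34
1 = −14·564 + 149·53
1 = 149·617 − 163·564
1 = −163·36967 + 9766·617
1 = 9766·37584 − 9929·36967
So 36967·(-9929) ≡ 1 (mod 37584), hence d ≡ -9929 ≡ 27655 (mod 37584).

27655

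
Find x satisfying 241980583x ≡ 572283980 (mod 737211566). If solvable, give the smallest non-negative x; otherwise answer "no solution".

gcd(241980583, 737211566):
737211566 = 3×241980583 + 11269817
241980583 = 21×11269817 + 5314426
11269817 = 2×5314426 + 640965
5314426 = 8×640965 + 186706
640965 = 3×186706 + 80847
186706 = 2×80847 + 25012
80847 = 3×25012 + 5811
25012 = 4×5811 + 1768
5811 = 3×1768 + 507
1768 = 3×507 + 247
507 = 2×247 + 13
247 = 19×13 + 0
gcd = 13, but 13 ∤ 572283980, so the congruence has no solution.

no solution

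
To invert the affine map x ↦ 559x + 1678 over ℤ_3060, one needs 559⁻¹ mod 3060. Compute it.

739

gcd(3060, 559) by repeated division:
3060 = 5*559 + 265
559 = 2*265 + 29
265 = 9*29 + 4
29 = 7*4 + 1
4 = 4*1 + 0
gcd = 1, so the inverse exists. Back-substitute:
1 = 29 − 7·4
1 = −7·265 + 64·29
1 = 64·559 − 135·265
1 = −135·3060 + 739·559
So 559·739 ≡ 1 (mod 3060).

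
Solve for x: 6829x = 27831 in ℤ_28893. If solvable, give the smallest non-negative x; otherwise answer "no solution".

24810

First find gcd(6829, 28893):
28893 = 4*6829 + 1577
6829 = 4*1577 + 521
1577 = 3*521 + 14
521 = 37*14 + 3
14 = 4*3 + 2
3 = 1*2 + 1
2 = 2*1 + 0
gcd = 1, so a unique solution mod 28893 exists.
Back-substitute for the Bézout coefficients:
1 = 3 − 2
1 = −14 + 5·3
1 = 5·521 − 186·14
1 = −186·1577 + 563·521
1 = 563·6829 − 2438·1577
1 = −2438·28893 + 10315·6829
So 6829·(10315) ≡ 1 (mod 28893), giving 6829⁻¹ ≡ 10315.
x ≡ 6829⁻¹·27831 ≡ 10315·27831 ≡ 24810 (mod 28893).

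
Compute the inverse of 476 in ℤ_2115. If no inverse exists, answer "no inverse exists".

gcd(2115, 476) by repeated division:
2115 = 4·476 + 211
476 = 2·211 + 54
211 = 3·54 + 49
54 = 1·49 + 5
49 = 9·5 + 4
5 = 1·4 + 1
4 = 4·1 + 0
gcd = 1, so the inverse exists. Back-substitute:
1 = 5 − 4
1 = −49 + 10·5
1 = 10·54 − 11·49
1 = −11·211 + 43·54
1 = 43·476 − 97·211
1 = −97·2115 + 431·476
So 476·431 ≡ 1 (mod 2115).

431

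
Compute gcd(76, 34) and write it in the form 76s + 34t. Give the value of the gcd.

Apply Euclid's algorithm to 76 and 34:
76 = 2*34 + 8
34 = 4*8 + 2
8 = 4*2 + 0
gcd(76, 34) = 2.
Working backward:
2 = 34 − 4·8
2 = −4·76 + 9·34
So 2 = (-4)·76 + (9)·34.

2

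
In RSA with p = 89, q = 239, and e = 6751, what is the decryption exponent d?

17519

φ(n) = (p−1)(q−1) = 88·238 = 20944.
Need d with 6751·d ≡ 1 (mod 20944). Apply the extended Euclidean algorithm:
20944 = 3·6751 + 691
6751 = 9·691 + 532
691 = 1·532 + 159
532 = 3·159 + 55
159 = 2·55 + 49
55 = 1·49 + 6
49 = 8·6 + 1
6 = 6·1 + 0
Back-substitute:
1 = 49 − 8·6
1 = −8·55 + 9·49
1 = 9·159 − 26·55
1 = −26·532 + 87·159
1 = 87·691 − 113·532
1 = −113·6751 + 1104·691
1 = 1104·20944 − 3425·6751
So 6751·(-3425) ≡ 1 (mod 20944), hence d ≡ -3425 ≡ 17519 (mod 20944).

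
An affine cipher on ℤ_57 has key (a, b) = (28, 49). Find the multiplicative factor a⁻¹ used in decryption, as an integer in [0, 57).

55

Extended Euclidean algorithm:
57 = 2*28 + 1
28 = 28*1 + 0
The gcd is 1. Working backward:
1 = 57 − 2·28
Hence 28⁻¹ ≡ -2 ≡ 55 (mod 57).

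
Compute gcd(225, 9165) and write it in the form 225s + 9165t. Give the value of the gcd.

Apply Euclid's algorithm to 9165 and 225:
9165 = 40×225 + 165
225 = 1×165 + 60
165 = 2×60 + 45
60 = 1×45 + 15
45 = 3×15 + 0
gcd(225, 9165) = 15.
Back-substituting:
15 = 60 − 45
15 = −165 + 3·60
15 = 3·225 − 4·165
15 = −4·9165 + 163·225
So 15 = (-4)·9165 + (163)·225.

15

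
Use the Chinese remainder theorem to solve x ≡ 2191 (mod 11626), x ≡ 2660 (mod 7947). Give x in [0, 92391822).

Write x = 2191 + 11626·k. Then 11626·k ≡ 2660 − 2191 ≡ 469 (mod 7947).
Need 11626⁻¹ mod 7947. Extended Euclid on (7947, 3679):
7947 = 2×3679 + 589
3679 = 6×589 + 145
589 = 4×145 + 9
145 = 16×9 + 1
9 = 9×1 + 0
Back-substitute:
1 = 145 − 16·9
1 = −16·589 + 65·145
1 = 65·3679 − 406·589
1 = −406·7947 + 877·3679
11626⁻¹ ≡ 877 (mod 7947), so k ≡ 877·469 ≡ 6016 (mod 7947).
x = 2191 + 11626·6016 = 69944207.

69944207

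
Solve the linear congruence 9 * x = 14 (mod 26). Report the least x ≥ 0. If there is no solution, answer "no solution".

First find gcd(9, 26):
26 = 2*9 + 8
9 = 1*8 + 1
8 = 8*1 + 0
gcd = 1, so a unique solution mod 26 exists.
Back-substitute for the Bézout coefficients:
1 = 9 − 8
1 = −26 + 3·9
So 9·(3) ≡ 1 (mod 26), giving 9⁻¹ ≡ 3.
x ≡ 9⁻¹·14 ≡ 3·14 ≡ 16 (mod 26).

16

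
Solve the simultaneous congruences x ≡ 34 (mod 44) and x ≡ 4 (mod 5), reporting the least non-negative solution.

34

Write x = 34 + 44·k. Then 44·k ≡ 4 − 34 ≡ 0 (mod 5).
Need 44⁻¹ mod 5. Extended Euclid on (5, 4):
5 = 1*4 + 1
4 = 4*1 + 0
Back-substitute:
1 = 5 − 4
44⁻¹ ≡ 4 (mod 5), so k ≡ 4·0 ≡ 0 (mod 5).
x = 34 + 44·0 = 34.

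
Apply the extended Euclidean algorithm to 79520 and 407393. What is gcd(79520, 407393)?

Apply Euclid's algorithm to 407393 and 79520:
407393 = 5*79520 + 9793
79520 = 8*9793 + 1176
9793 = 8*1176 + 385
1176 = 3*385 + 21
385 = 18*21 + 7
21 = 3*7 + 0
gcd(79520, 407393) = 7.
Working backward:
7 = 385 − 18·21
7 = −18·1176 + 55·385
7 = 55·9793 − 458·1176
7 = −458·79520 + 3719·9793
7 = 3719·407393 − 19053·79520
So 7 = (3719)·407393 + (-19053)·79520.

7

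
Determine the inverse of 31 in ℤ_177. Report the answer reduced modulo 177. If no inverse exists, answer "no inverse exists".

gcd(177, 31) by repeated division:
177 = 5·31 + 22
31 = 1·22 + 9
22 = 2·9 + 4
9 = 2·4 + 1
4 = 4·1 + 0
Since gcd(31, 177) = 1, back-substitute to write 1 as a combination:
1 = 9 − 2·4
1 = −2·22 + 5·9
1 = 5·31 − 7·22
1 = −7·177 + 40·31
So 31·40 ≡ 1 (mod 177).

40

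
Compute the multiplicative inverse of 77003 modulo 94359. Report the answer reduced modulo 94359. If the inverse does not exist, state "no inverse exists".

10346

Run Euclid on (94359, 77003):
94359 = 1·77003 + 17356
77003 = 4·17356 + 7579
17356 = 2·7579 + 2198
7579 = 3·2198 + 985
2198 = 2·985 + 228
985 = 4·228 + 73
228 = 3·73 + 9
73 = 8·9 + 1
9 = 9·1 + 0
gcd = 1, so the inverse exists. Back-substitute:
1 = 73 − 8·9
1 = −8·228 + 25·73
1 = 25·985 − 108·228
1 = −108·2198 + 241·985
1 = 241·7579 − 831·2198
1 = −831·17356 + 1903·7579
1 = 1903·77003 − 8443·17356
1 = −8443·94359 + 10346·77003
So 77003·10346 ≡ 1 (mod 94359).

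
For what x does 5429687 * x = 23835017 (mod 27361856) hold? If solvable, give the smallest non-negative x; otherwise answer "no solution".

First find gcd(5429687, 27361856):
27361856 = 5·5429687 + 213421
5429687 = 25·213421 + 94162
213421 = 2·94162 + 25097
94162 = 3·25097 + 18871
25097 = 1·18871 + 6226
18871 = 3·6226 + 193
6226 = 32·193 + 50
193 = 3·50 + 43
50 = 1·43 + 7
43 = 6·7 + 1
7 = 7·1 + 0
gcd = 1, so a unique solution mod 27361856 exists.
Back-substitute for the Bézout coefficients:
1 = 43 − 6·7
1 = −6·50 + 7·43
1 = 7·193 − 27·50
1 = −27·6226 + 871·193
1 = 871·18871 − 2640·6226
1 = −2640·25097 + 3511·18871
1 = 3511·94162 − 13173·25097
1 = −13173·213421 + 29857·94162
1 = 29857·5429687 − 759598·213421
1 = −759598·27361856 + 3827847·5429687
So 5429687·(3827847) ≡ 1 (mod 27361856), giving 5429687⁻¹ ≡ 3827847.
x ≡ 5429687⁻¹·23835017 ≡ 3827847·23835017 ≡ 2855487 (mod 27361856).

2855487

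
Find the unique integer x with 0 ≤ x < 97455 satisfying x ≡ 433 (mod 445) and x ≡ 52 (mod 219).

Write x = 433 + 445·k. Then 445·k ≡ 52 − 433 ≡ 57 (mod 219).
Need 445⁻¹ mod 219. Extended Euclid on (219, 7):
219 = 31·7 + 2
7 = 3·2 + 1
2 = 2·1 + 0
Back-substitute:
1 = 7 − 3·2
1 = −3·219 + 94·7
445⁻¹ ≡ 94 (mod 219), so k ≡ 94·57 ≡ 102 (mod 219).
x = 433 + 445·102 = 45823.

45823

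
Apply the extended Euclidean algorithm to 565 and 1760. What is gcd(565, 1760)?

5

Euclidean algorithm:
1760 = 3×565 + 65
565 = 8×65 + 45
65 = 1×45 + 20
45 = 2×20 + 5
20 = 4×5 + 0
gcd(565, 1760) = 5.
Back-substituting:
5 = 45 − 2·20
5 = −2·65 + 3·45
5 = 3·565 − 26·65
5 = −26·1760 + 81·565
So 5 = (-26)·1760 + (81)·565.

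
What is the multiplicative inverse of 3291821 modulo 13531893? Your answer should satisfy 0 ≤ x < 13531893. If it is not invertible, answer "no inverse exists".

Run Euclid on (13531893, 3291821):
13531893 = 4*3291821 + 364609
3291821 = 9*364609 + 10340
364609 = 35*10340 + 2709
10340 = 3*2709 + 2213
2709 = 1*2213 + 496
2213 = 4*496 + 229
496 = 2*229 + 38
229 = 6*38 + 1
38 = 38*1 + 0
gcd = 1, so the inverse exists. Back-substitute:
1 = 229 − 6·38
1 = −6·496 + 13·229
1 = 13·2213 − 58·496
1 = −58·2709 + 71·2213
1 = 71·10340 − 271·2709
1 = −271·364609 + 9556·10340
1 = 9556·3291821 − 86275·364609
1 = −86275·13531893 + 354656·3291821
So 3291821·354656 ≡ 1 (mod 13531893).

354656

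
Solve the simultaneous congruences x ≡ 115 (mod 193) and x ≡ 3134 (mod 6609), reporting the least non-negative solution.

Write x = 115 + 193·k. Then 193·k ≡ 3134 − 115 ≡ 3019 (mod 6609).
Need 193⁻¹ mod 6609. Extended Euclid on (6609, 193):
6609 = 34*193 + 47
193 = 4*47 + 5
47 = 9*5 + 2
5 = 2*2 + 1
2 = 2*1 + 0
Back-substitute:
1 = 5 − 2·2
1 = −2·47 + 19·5
1 = 19·193 − 78·47
1 = −78·6609 + 2671·193
193⁻¹ ≡ 2671 (mod 6609), so k ≡ 2671·3019 ≡ 769 (mod 6609).
x = 115 + 193·769 = 148532.

148532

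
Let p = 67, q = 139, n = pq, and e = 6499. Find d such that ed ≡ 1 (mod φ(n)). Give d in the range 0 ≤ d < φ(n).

775

φ(n) = (p−1)(q−1) = 66·138 = 9108.
Need d with 6499·d ≡ 1 (mod 9108). Apply the extended Euclidean algorithm:
9108 = 1*6499 + 2609
6499 = 2*2609 + 1281
2609 = 2*1281 + 47
1281 = 27*47 + 12
47 = 3*12 + 11
12 = 1*11 + 1
11 = 11*1 + 0
Back-substitute:
1 = 12 − 11
1 = −47 + 4·12
1 = 4·1281 − 109·47
1 = −109·2609 + 222·1281
1 = 222·6499 − 553·2609
1 = −553·9108 + 775·6499
So 6499·775 ≡ 1 (mod 9108), hence d = 775.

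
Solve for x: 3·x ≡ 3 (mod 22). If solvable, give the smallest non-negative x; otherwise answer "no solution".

First find gcd(3, 22):
22 = 7*3 + 1
3 = 3*1 + 0
gcd = 1, so a unique solution mod 22 exists.
Back-substitute for the Bézout coefficients:
1 = 22 − 7·3
So 3·(-7) ≡ 1 (mod 22), giving 3⁻¹ ≡ 15.
x ≡ 3⁻¹·3 ≡ 15·3 ≡ 1 (mod 22).

1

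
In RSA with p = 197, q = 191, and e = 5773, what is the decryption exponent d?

φ(n) = (p−1)(q−1) = 196·190 = 37240.
Need d with 5773·d ≡ 1 (mod 37240). Apply the extended Euclidean algorithm:
37240 = 6×5773 + 2602
5773 = 2×2602 + 569
2602 = 4×569 + 326
569 = 1×326 + 243
326 = 1×243 + 83
243 = 2×83 + 77
83 = 1×77 + 6
77 = 12×6 + 5
6 = 1×5 + 1
5 = 5×1 + 0
Back-substitute:
1 = 6 − 5
1 = −77 + 13·6
1 = 13·83 − 14·77
1 = −14·243 + 41·83
1 = 41·326 − 55·243
1 = −55·569 + 96·326
1 = 96·2602 − 439·569
1 = −439·5773 + 974·2602
1 = 974·37240 − 6283·5773
So 5773·(-6283) ≡ 1 (mod 37240), hence d ≡ -6283 ≡ 30957 (mod 37240).

30957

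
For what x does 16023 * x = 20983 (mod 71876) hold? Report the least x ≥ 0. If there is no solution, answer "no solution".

gcd(16023, 71876):
71876 = 4*16023 + 7784
16023 = 2*7784 + 455
7784 = 17*455 + 49
455 = 9*49 + 14
49 = 3*14 + 7
14 = 2*7 + 0
gcd = 7, but 7 ∤ 20983, so the congruence has no solution.

no solution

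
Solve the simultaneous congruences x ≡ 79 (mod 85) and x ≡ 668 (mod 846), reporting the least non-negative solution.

35354

Write x = 79 + 85·k. Then 85·k ≡ 668 − 79 ≡ 589 (mod 846).
Need 85⁻¹ mod 846. Extended Euclid on (846, 85):
846 = 9×85 + 81
85 = 1×81 + 4
81 = 20×4 + 1
4 = 4×1 + 0
Back-substitute:
1 = 81 − 20·4
1 = −20·85 + 21·81
1 = 21·846 − 209·85
85⁻¹ ≡ 637 (mod 846), so k ≡ 637·589 ≡ 415 (mod 846).
x = 79 + 85·415 = 35354.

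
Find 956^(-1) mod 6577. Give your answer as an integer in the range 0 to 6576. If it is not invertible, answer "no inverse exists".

5662

Extended Euclidean algorithm:
6577 = 6×956 + 841
956 = 1×841 + 115
841 = 7×115 + 36
115 = 3×36 + 7
36 = 5×7 + 1
7 = 7×1 + 0
The gcd is 1. Working backward:
1 = 36 − 5·7
1 = −5·115 + 16·36
1 = 16·841 − 117·115
1 = −117·956 + 133·841
1 = 133·6577 − 915·956
Thus 956·(-915) ≡ 1 (mod 6577); reducing, -915 mod 6577 = 5662.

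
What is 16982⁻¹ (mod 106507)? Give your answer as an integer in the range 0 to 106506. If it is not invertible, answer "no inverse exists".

Apply the Euclidean algorithm to 106507 and 16982:
106507 = 6×16982 + 4615
16982 = 3×4615 + 3137
4615 = 1×3137 + 1478
3137 = 2×1478 + 181
1478 = 8×181 + 30
181 = 6×30 + 1
30 = 30×1 + 0
Since gcd(16982, 106507) = 1, back-substitute to write 1 as a combination:
1 = 181 − 6·30
1 = −6·1478 + 49·181
1 = 49·3137 − 104·1478
1 = −104·4615 + 153·3137
1 = 153·16982 − 563·4615
1 = −563·106507 + 3531·16982
So 16982·3531 ≡ 1 (mod 106507).

3531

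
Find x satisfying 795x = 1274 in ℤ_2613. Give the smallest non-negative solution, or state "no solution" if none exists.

no solution

gcd(795, 2613):
2613 = 3*795 + 228
795 = 3*228 + 111
228 = 2*111 + 6
111 = 18*6 + 3
6 = 2*3 + 0
gcd = 3, but 3 ∤ 1274, so the congruence has no solution.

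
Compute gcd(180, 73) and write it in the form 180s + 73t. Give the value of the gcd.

1

Apply Euclid's algorithm to 180 and 73:
180 = 2·73 + 34
73 = 2·34 + 5
34 = 6·5 + 4
5 = 1·4 + 1
4 = 4·1 + 0
gcd(180, 73) = 1.
Back-substituting:
1 = 5 − 4
1 = −34 + 7·5
1 = 7·73 − 15·34
1 = −15·180 + 37·73
So 1 = (-15)·180 + (37)·73.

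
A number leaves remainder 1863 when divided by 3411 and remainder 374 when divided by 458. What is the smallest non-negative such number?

Write x = 1863 + 3411·k. Then 3411·k ≡ 374 − 1863 ≡ 343 (mod 458).
Need 3411⁻¹ mod 458. Extended Euclid on (458, 205):
458 = 2*205 + 48
205 = 4*48 + 13
48 = 3*13 + 9
13 = 1*9 + 4
9 = 2*4 + 1
4 = 4*1 + 0
Back-substitute:
1 = 9 − 2·4
1 = −2·13 + 3·9
1 = 3·48 − 11·13
1 = −11·205 + 47·48
1 = 47·458 − 105·205
3411⁻¹ ≡ 353 (mod 458), so k ≡ 353·343 ≡ 167 (mod 458).
x = 1863 + 3411·167 = 571500.

571500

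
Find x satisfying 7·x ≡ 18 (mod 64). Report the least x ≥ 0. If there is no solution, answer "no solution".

First find gcd(7, 64):
64 = 9×7 + 1
7 = 7×1 + 0
gcd = 1, so a unique solution mod 64 exists.
Back-substitute for the Bézout coefficients:
1 = 64 − 9·7
So 7·(-9) ≡ 1 (mod 64), giving 7⁻¹ ≡ 55.
x ≡ 7⁻¹·18 ≡ 55·18 ≡ 30 (mod 64).

30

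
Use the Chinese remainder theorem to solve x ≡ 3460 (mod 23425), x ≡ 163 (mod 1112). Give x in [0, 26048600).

729635

Write x = 3460 + 23425·k. Then 23425·k ≡ 163 − 3460 ≡ 39 (mod 1112).
Need 23425⁻¹ mod 1112. Extended Euclid on (1112, 73):
1112 = 15×73 + 17
73 = 4×17 + 5
17 = 3×5 + 2
5 = 2×2 + 1
2 = 2×1 + 0
Back-substitute:
1 = 5 − 2·2
1 = −2·17 + 7·5
1 = 7·73 − 30·17
1 = −30·1112 + 457·73
23425⁻¹ ≡ 457 (mod 1112), so k ≡ 457·39 ≡ 31 (mod 1112).
x = 3460 + 23425·31 = 729635.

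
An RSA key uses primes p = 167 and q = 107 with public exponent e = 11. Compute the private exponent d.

φ(n) = (p−1)(q−1) = 166·106 = 17596.
Need d with 11·d ≡ 1 (mod 17596). Apply the extended Euclidean algorithm:
17596 = 1599*11 + 7
11 = 1*7 + 4
7 = 1*4 + 3
4 = 1*3 + 1
3 = 3*1 + 0
Back-substitute:
1 = 4 − 3
1 = −7 + 2·4
1 = 2·11 − 3·7
1 = −3·17596 + 4799·11
So 11·4799 ≡ 1 (mod 17596), hence d = 4799.

4799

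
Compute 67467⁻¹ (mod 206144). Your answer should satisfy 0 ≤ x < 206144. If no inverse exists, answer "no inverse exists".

8867

Extended Euclidean algorithm:
206144 = 3×67467 + 3743
67467 = 18×3743 + 93
3743 = 40×93 + 23
93 = 4×23 + 1
23 = 23×1 + 0
Since gcd(67467, 206144) = 1, back-substitute to write 1 as a combination:
1 = 93 − 4·23
1 = −4·3743 + 161·93
1 = 161·67467 − 2902·3743
1 = −2902·206144 + 8867·67467
So 67467·8867 ≡ 1 (mod 206144).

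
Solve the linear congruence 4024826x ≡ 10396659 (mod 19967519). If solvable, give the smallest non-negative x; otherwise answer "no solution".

1272120

First find gcd(4024826, 19967519):
19967519 = 4·4024826 + 3868215
4024826 = 1·3868215 + 156611
3868215 = 24·156611 + 109551
156611 = 1·109551 + 47060
109551 = 2·47060 + 15431
47060 = 3·15431 + 767
15431 = 20·767 + 91
767 = 8·91 + 39
91 = 2·39 + 13
39 = 3·13 + 0
gcd = 13 and 13 | 10396659, so solutions exist. Divide through by 13: 309602x ≡ 799743 (mod 1535963).
Now find 309602⁻¹ mod 1535963:
1535963 = 4×309602 + 297555
309602 = 1×297555 + 12047
297555 = 24×12047 + 8427
12047 = 1×8427 + 3620
8427 = 2×3620 + 1187
3620 = 3×1187 + 59
1187 = 20×59 + 7
59 = 8×7 + 3
7 = 2×3 + 1
3 = 3×1 + 0
Back-substitute:
1 = 7 − 2·3
1 = −2·59 + 17·7
1 = 17·1187 − 342·59
1 = −342·3620 + 1043·1187
1 = 1043·8427 − 2428·3620
1 = −2428·12047 + 3471·8427
1 = 3471·297555 − 85732·12047
1 = −85732·309602 + 89203·297555
1 = 89203·1535963 − 442544·309602
So 309602·(-442544) ≡ 1 (mod 1535963), i.e. 309602⁻¹ ≡ 1093419.
Then x ≡ 1093419·799743 ≡ 1272120 (mod 1535963); the smallest non-negative solution is x = 1272120.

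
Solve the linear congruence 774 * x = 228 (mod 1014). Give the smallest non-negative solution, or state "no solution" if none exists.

92

First find gcd(774, 1014):
1014 = 1×774 + 240
774 = 3×240 + 54
240 = 4×54 + 24
54 = 2×24 + 6
24 = 4×6 + 0
gcd = 6 and 6 | 228, so solutions exist. Divide through by 6: 129x ≡ 38 (mod 169).
Now find 129⁻¹ mod 169:
169 = 1×129 + 40
129 = 3×40 + 9
40 = 4×9 + 4
9 = 2×4 + 1
4 = 4×1 + 0
Back-substitute:
1 = 9 − 2·4
1 = −2·40 + 9·9
1 = 9·129 − 29·40
1 = −29·169 + 38·129
So 129⁻¹ ≡ 38 (mod 169).
Then x ≡ 38·38 ≡ 92 (mod 169); the smallest non-negative solution is x = 92.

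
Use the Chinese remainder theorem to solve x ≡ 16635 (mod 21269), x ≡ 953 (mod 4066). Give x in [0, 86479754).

Write x = 16635 + 21269·k. Then 21269·k ≡ 953 − 16635 ≡ 582 (mod 4066).
Need 21269⁻¹ mod 4066. Extended Euclid on (4066, 939):
4066 = 4·939 + 310
939 = 3·310 + 9
310 = 34·9 + 4
9 = 2·4 + 1
4 = 4·1 + 0
Back-substitute:
1 = 9 − 2·4
1 = −2·310 + 69·9
1 = 69·939 − 209·310
1 = −209·4066 + 905·939
21269⁻¹ ≡ 905 (mod 4066), so k ≡ 905·582 ≡ 2196 (mod 4066).
x = 16635 + 21269·2196 = 46723359.

46723359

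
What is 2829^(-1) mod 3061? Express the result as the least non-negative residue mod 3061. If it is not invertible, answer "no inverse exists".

2177

Extended Euclidean algorithm:
3061 = 1×2829 + 232
2829 = 12×232 + 45
232 = 5×45 + 7
45 = 6×7 + 3
7 = 2×3 + 1
3 = 3×1 + 0
gcd = 1, so the inverse exists. Back-substitute:
1 = 7 − 2·3
1 = −2·45 + 13·7
1 = 13·232 − 67·45
1 = −67·2829 + 817·232
1 = 817·3061 − 884·2829
Thus 2829·(-884) ≡ 1 (mod 3061); reducing, -884 mod 3061 = 2177.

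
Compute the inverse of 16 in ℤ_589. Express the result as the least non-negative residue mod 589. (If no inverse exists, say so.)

Run Euclid on (589, 16):
589 = 36·16 + 13
16 = 1·13 + 3
13 = 4·3 + 1
3 = 3·1 + 0
gcd = 1, so the inverse exists. Back-substitute:
1 = 13 − 4·3
1 = −4·16 + 5·13
1 = 5·589 − 184·16
Thus 16·(-184) ≡ 1 (mod 589); reducing, -184 mod 589 = 405.

405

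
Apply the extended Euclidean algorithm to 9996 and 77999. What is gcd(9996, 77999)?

Euclidean algorithm:
77999 = 7·9996 + 8027
9996 = 1·8027 + 1969
8027 = 4·1969 + 151
1969 = 13·151 + 6
151 = 25·6 + 1
6 = 6·1 + 0
gcd(9996, 77999) = 1.
Back-substituting:
1 = 151 − 25·6
1 = −25·1969 + 326·151
1 = 326·8027 − 1329·1969
1 = −1329·9996 + 1655·8027
1 = 1655·77999 − 12914·9996
So 1 = (1655)·77999 + (-12914)·9996.

1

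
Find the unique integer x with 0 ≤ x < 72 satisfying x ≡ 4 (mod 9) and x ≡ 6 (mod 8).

22

Write x = 4 + 9·k. Then 9·k ≡ 6 − 4 ≡ 2 (mod 8).
Need 9⁻¹ mod 8. Extended Euclid on (8, 1):
8 = 8·1 + 0
9⁻¹ ≡ 1 (mod 8), so k ≡ 1·2 ≡ 2 (mod 8).
x = 4 + 9·2 = 22.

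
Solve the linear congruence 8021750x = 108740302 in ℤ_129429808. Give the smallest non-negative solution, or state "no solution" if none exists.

First find gcd(8021750, 129429808):
129429808 = 16·8021750 + 1081808
8021750 = 7·1081808 + 449094
1081808 = 2·449094 + 183620
449094 = 2·183620 + 81854
183620 = 2·81854 + 19912
81854 = 4·19912 + 2206
19912 = 9·2206 + 58
2206 = 38·58 + 2
58 = 29·2 + 0
gcd = 2 and 2 | 108740302, so solutions exist. Divide through by 2: 4010875x ≡ 54370151 (mod 64714904).
Now find 4010875⁻¹ mod 64714904:
64714904 = 16·4010875 + 540904
4010875 = 7·540904 + 224547
540904 = 2·224547 + 91810
224547 = 2·91810 + 40927
91810 = 2·40927 + 9956
40927 = 4·9956 + 1103
9956 = 9·1103 + 29
1103 = 38·29 + 1
29 = 29·1 + 0
Back-substitute:
1 = 1103 − 38·29
1 = −38·9956 + 343·1103
1 = 343·40927 − 1410·9956
1 = −1410·91810 + 3163·40927
1 = 3163·224547 − 7736·91810
1 = −7736·540904 + 18635·224547
1 = 18635·4010875 − 138181·540904
1 = −138181·64714904 + 2229531·4010875
So 4010875⁻¹ ≡ 2229531 (mod 64714904).
Then x ≡ 2229531·54370151 ≡ 55995333 (mod 64714904); the smallest non-negative solution is x = 55995333.

55995333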